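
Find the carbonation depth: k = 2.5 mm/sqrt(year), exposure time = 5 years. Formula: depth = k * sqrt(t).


depth = k * sqrt(t)
= 2.5 * sqrt(5)
= 5.59 mm

5.59


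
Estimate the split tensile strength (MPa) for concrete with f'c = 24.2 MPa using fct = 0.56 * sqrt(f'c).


fct = 0.56 * sqrt(24.2)
= 0.56 * 4.919
= 2.755 MPa

2.755


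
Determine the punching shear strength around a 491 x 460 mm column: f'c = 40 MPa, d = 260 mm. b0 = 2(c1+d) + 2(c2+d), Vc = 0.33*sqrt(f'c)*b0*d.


b0 = 2*(491 + 260) + 2*(460 + 260) = 2942 mm
Vc = 0.33 * sqrt(40) * 2942 * 260 / 1000
= 1596.47 kN

1596.47


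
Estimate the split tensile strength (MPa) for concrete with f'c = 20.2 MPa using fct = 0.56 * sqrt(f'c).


fct = 0.56 * sqrt(20.2)
= 0.56 * 4.494
= 2.517 MPa

2.517


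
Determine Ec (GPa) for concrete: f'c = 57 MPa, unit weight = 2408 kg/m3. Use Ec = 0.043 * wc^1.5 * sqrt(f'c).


Ec = 0.043 * 2408^1.5 * sqrt(57) / 1000
= 38.36 GPa

38.36


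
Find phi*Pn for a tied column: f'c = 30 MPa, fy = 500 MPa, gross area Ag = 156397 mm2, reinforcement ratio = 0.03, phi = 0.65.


Ast = rho * Ag = 0.03 * 156397 = 4691.91 mm2
phi*Pn = 0.65 * 0.80 * (0.85 * 30 * (156397 - 4691.91) + 500 * 4691.91) / 1000
= 3231.51 kN

3231.51


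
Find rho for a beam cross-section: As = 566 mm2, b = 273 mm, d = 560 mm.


rho = As / (b * d)
= 566 / (273 * 560)
= 0.0037

0.0037


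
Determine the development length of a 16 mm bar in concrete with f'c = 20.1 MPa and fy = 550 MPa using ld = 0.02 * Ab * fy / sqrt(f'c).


Ab = pi * 16^2 / 4 = 201.062 mm2
ld = 0.02 * 201.062 * 550 / sqrt(20.1)
= 493.3 mm

493.3


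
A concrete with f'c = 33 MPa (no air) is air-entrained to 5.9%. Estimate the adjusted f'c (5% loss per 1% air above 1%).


Strength loss = (5.9 - 1) * 5 = 24.5%
f'c = 33 * (1 - 24.5/100)
= 24.91 MPa

24.91


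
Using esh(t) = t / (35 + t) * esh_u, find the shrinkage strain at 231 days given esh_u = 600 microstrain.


esh(231) = 231 / (35 + 231) * 600
= 231 / 266 * 600
= 521.1 microstrain

521.1


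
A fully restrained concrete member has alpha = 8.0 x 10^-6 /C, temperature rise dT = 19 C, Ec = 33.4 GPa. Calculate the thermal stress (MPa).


sigma = alpha * dT * Ec
= 8.0e-6 * 19 * 33.4 * 1000
= 5.077 MPa

5.077


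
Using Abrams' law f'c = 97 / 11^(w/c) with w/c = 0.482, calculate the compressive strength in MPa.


f'c = 97 / 11^0.482
= 97 / 3.177
= 30.54 MPa

30.54


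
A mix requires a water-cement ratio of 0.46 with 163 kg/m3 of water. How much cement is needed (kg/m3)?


Cement = water / (w/c)
= 163 / 0.46
= 354.3 kg/m3

354.3


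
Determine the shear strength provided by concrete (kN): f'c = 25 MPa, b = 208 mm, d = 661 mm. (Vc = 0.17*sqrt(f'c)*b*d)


Vc = 0.17 * sqrt(25) * 208 * 661 / 1000
= 116.86 kN

116.86


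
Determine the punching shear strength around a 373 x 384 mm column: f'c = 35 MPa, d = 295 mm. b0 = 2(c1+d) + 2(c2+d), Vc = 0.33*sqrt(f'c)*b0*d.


b0 = 2*(373 + 295) + 2*(384 + 295) = 2694 mm
Vc = 0.33 * sqrt(35) * 2694 * 295 / 1000
= 1551.56 kN

1551.56


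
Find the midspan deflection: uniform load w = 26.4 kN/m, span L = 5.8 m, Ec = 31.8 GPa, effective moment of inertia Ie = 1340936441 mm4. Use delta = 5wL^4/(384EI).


Convert: L = 5.8 m = 5800 mm, Ec = 31.8 GPa = 31800 MPa
delta = 5 * 26.4 * 5800^4 / (384 * 31800 * 1340936441)
= 9.12 mm

9.12


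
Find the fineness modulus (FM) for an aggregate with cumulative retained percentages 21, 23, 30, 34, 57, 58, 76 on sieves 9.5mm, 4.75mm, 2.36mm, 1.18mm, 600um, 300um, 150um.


FM = sum(cumulative % retained) / 100
= 299 / 100
= 2.99

2.99


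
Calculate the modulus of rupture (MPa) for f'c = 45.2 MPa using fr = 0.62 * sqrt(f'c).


fr = 0.62 * sqrt(45.2)
= 4.168 MPa

4.168


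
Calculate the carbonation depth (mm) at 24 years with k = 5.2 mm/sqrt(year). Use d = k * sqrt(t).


depth = k * sqrt(t)
= 5.2 * sqrt(24)
= 25.47 mm

25.47


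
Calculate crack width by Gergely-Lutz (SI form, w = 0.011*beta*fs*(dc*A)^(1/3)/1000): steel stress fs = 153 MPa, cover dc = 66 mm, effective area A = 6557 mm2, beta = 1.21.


w = 0.011 * beta * fs * (dc * A)^(1/3) / 1000
= 0.011 * 1.21 * 153 * (66 * 6557)^(1/3) / 1000
= 0.154 mm

0.154


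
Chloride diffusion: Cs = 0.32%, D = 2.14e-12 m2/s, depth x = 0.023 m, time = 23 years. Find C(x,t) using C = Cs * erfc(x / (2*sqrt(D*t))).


t_seconds = 23 * 365.25 * 24 * 3600 = 725824800.0 s
arg = 0.023 / (2 * sqrt(2.14e-12 * 725824800.0))
= 0.2918
erfc(0.2918) = 0.6799
C = 0.32 * 0.6799 = 0.2176%

0.2176


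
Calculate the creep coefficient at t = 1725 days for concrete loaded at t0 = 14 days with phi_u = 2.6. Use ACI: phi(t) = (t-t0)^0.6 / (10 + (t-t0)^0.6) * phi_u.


dt = 1725 - 14 = 1711
phi = 1711^0.6 / (10 + 1711^0.6) * 2.6
= 2.332

2.332


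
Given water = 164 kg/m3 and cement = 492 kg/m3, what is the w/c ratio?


w/c = water / cement
w/c = 164 / 492 = 0.333

0.333


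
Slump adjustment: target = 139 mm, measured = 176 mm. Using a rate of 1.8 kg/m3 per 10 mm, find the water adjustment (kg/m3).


Difference = 139 - 176 = -37 mm
Water adjustment = -37 * 1.8 / 10 = -6.7 kg/m3

-6.7


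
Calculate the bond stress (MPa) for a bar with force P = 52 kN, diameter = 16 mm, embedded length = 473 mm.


u = P / (pi * db * ld)
= 52 * 1000 / (pi * 16 * 473)
= 2.187 MPa

2.187


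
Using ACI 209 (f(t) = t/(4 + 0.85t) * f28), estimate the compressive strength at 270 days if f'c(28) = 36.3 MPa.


f(270) = 270 / (4 + 0.85 * 270) * 36.3
= 270 / 233.5 * 36.3
= 41.97 MPa

41.97


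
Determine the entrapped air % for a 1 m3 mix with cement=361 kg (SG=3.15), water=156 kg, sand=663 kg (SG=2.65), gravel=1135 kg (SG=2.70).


Vol cement = 361 / (3.15 * 1000) = 0.114603 m3
Vol water = 156 / 1000 = 0.156 m3
Vol sand = 663 / (2.65 * 1000) = 0.250189 m3
Vol gravel = 1135 / (2.70 * 1000) = 0.42037 m3
Total solid + water volume = 0.941162 m3
Air = (1 - 0.941162) * 100 = 5.88%

5.88


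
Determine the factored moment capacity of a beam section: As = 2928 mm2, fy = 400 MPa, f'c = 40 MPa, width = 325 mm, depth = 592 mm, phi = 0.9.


a = As * fy / (0.85 * f'c * b)
= 2928 * 400 / (0.85 * 40 * 325)
= 105.991 mm
Mn = As * fy * (d - a/2) / 10^6
= 631.2821 kN-m
phi*Mn = 0.9 * 631.2821 = 568.15 kN-m

568.15


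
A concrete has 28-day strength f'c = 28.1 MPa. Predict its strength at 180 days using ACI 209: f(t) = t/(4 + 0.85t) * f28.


f(180) = 180 / (4 + 0.85 * 180) * 28.1
= 180 / 157.0 * 28.1
= 32.22 MPa

32.22


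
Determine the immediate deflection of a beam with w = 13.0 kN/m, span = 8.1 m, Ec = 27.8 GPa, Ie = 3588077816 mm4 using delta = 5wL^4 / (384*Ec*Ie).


Convert: L = 8.1 m = 8100 mm, Ec = 27.8 GPa = 27800 MPa
delta = 5 * 13.0 * 8100^4 / (384 * 27800 * 3588077816)
= 7.3 mm

7.3


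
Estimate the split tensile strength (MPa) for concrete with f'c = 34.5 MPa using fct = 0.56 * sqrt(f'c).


fct = 0.56 * sqrt(34.5)
= 0.56 * 5.874
= 3.289 MPa

3.289


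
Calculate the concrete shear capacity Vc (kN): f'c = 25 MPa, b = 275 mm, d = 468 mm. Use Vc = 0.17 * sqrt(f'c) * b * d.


Vc = 0.17 * sqrt(25) * 275 * 468 / 1000
= 109.4 kN

109.4


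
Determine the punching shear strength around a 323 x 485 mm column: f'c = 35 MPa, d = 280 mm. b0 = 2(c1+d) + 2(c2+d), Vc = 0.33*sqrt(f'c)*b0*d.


b0 = 2*(323 + 280) + 2*(485 + 280) = 2736 mm
Vc = 0.33 * sqrt(35) * 2736 * 280 / 1000
= 1495.62 kN

1495.62


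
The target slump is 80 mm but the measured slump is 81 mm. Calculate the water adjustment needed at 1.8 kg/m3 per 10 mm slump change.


Difference = 80 - 81 = -1 mm
Water adjustment = -1 * 1.8 / 10 = -0.2 kg/m3

-0.2


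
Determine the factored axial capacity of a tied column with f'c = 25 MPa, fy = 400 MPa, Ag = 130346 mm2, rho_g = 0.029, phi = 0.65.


Ast = rho * Ag = 0.029 * 130346 = 3780.034 mm2
phi*Pn = 0.65 * 0.80 * (0.85 * 25 * (130346 - 3780.034) + 400 * 3780.034) / 1000
= 2184.8 kN

2184.8


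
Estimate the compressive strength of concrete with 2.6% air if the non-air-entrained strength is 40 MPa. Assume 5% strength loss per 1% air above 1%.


Strength loss = (2.6 - 1) * 5 = 8.0%
f'c = 40 * (1 - 8.0/100)
= 36.8 MPa

36.8


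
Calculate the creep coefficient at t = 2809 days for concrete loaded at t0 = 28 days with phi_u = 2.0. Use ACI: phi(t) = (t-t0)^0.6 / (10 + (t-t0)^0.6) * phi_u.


dt = 2809 - 28 = 2781
phi = 2781^0.6 / (10 + 2781^0.6) * 2.0
= 1.842

1.842


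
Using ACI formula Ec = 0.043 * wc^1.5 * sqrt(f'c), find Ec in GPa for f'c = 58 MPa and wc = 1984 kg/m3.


Ec = 0.043 * 1984^1.5 * sqrt(58) / 1000
= 28.94 GPa

28.94


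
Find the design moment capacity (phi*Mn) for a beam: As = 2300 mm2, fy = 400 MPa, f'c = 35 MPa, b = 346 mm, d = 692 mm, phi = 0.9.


a = As * fy / (0.85 * f'c * b)
= 2300 * 400 / (0.85 * 35 * 346)
= 89.3768 mm
Mn = As * fy * (d - a/2) / 10^6
= 595.5267 kN-m
phi*Mn = 0.9 * 595.5267 = 535.97 kN-m

535.97


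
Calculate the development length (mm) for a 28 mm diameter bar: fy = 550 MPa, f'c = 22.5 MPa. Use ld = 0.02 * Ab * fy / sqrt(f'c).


Ab = pi * 28^2 / 4 = 615.752 mm2
ld = 0.02 * 615.752 * 550 / sqrt(22.5)
= 1427.9 mm

1427.9


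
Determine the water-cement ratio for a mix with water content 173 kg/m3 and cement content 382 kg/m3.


w/c = water / cement
w/c = 173 / 382 = 0.453

0.453


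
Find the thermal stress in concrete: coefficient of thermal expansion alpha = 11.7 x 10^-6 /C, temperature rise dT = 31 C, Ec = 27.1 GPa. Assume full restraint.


sigma = alpha * dT * Ec
= 11.7e-6 * 31 * 27.1 * 1000
= 9.829 MPa

9.829


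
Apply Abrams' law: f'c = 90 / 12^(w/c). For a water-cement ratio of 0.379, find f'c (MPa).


f'c = 90 / 12^0.379
= 90 / 2.565
= 35.09 MPa

35.09


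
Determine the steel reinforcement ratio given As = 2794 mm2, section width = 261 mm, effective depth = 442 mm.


rho = As / (b * d)
= 2794 / (261 * 442)
= 0.0242

0.0242


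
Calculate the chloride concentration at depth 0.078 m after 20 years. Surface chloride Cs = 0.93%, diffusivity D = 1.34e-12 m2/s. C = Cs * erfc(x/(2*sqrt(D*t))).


t_seconds = 20 * 365.25 * 24 * 3600 = 631152000.0 s
arg = 0.078 / (2 * sqrt(1.34e-12 * 631152000.0))
= 1.3411
erfc(1.3411) = 0.0579
C = 0.93 * 0.0579 = 0.0538%

0.0538


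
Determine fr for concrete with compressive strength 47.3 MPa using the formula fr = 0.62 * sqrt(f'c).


fr = 0.62 * sqrt(47.3)
= 4.264 MPa

4.264


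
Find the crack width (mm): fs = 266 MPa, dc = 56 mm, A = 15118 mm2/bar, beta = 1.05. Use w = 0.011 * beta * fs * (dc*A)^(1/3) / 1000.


w = 0.011 * beta * fs * (dc * A)^(1/3) / 1000
= 0.011 * 1.05 * 266 * (56 * 15118)^(1/3) / 1000
= 0.291 mm

0.291


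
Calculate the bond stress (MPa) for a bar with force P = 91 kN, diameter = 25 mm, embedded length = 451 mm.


u = P / (pi * db * ld)
= 91 * 1000 / (pi * 25 * 451)
= 2.569 MPa

2.569


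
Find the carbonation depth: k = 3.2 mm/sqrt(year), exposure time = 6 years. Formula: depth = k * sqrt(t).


depth = k * sqrt(t)
= 3.2 * sqrt(6)
= 7.84 mm

7.84


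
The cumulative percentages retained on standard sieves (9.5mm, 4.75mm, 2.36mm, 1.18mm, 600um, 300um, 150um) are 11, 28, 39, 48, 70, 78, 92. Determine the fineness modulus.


FM = sum(cumulative % retained) / 100
= 366 / 100
= 3.66

3.66


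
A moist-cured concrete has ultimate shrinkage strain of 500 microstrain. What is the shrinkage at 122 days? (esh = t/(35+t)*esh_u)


esh(122) = 122 / (35 + 122) * 500
= 122 / 157 * 500
= 388.5 microstrain

388.5


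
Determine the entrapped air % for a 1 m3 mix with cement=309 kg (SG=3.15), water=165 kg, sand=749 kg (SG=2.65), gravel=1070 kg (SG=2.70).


Vol cement = 309 / (3.15 * 1000) = 0.098095 m3
Vol water = 165 / 1000 = 0.165 m3
Vol sand = 749 / (2.65 * 1000) = 0.282642 m3
Vol gravel = 1070 / (2.70 * 1000) = 0.396296 m3
Total solid + water volume = 0.942033 m3
Air = (1 - 0.942033) * 100 = 5.8%

5.8


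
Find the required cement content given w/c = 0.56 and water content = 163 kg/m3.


Cement = water / (w/c)
= 163 / 0.56
= 291.1 kg/m3

291.1


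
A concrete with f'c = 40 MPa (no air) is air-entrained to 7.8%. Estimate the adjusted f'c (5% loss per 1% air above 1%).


Strength loss = (7.8 - 1) * 5 = 34.0%
f'c = 40 * (1 - 34.0/100)
= 26.4 MPa

26.4


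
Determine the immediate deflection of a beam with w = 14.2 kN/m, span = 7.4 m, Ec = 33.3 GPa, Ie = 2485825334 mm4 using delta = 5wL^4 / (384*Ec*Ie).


Convert: L = 7.4 m = 7400 mm, Ec = 33.3 GPa = 33300 MPa
delta = 5 * 14.2 * 7400^4 / (384 * 33300 * 2485825334)
= 6.7 mm

6.7


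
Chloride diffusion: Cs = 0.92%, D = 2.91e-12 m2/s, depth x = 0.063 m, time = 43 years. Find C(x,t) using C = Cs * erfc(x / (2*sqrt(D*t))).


t_seconds = 43 * 365.25 * 24 * 3600 = 1356976800.0 s
arg = 0.063 / (2 * sqrt(2.91e-12 * 1356976800.0))
= 0.5013
erfc(0.5013) = 0.4784
C = 0.92 * 0.4784 = 0.4401%

0.4401


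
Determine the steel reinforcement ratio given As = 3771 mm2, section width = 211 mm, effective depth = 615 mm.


rho = As / (b * d)
= 3771 / (211 * 615)
= 0.0291

0.0291


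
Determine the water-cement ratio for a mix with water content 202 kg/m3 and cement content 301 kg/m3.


w/c = water / cement
w/c = 202 / 301 = 0.671

0.671


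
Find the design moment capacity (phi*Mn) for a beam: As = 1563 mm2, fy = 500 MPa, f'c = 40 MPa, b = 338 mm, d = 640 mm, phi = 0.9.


a = As * fy / (0.85 * f'c * b)
= 1563 * 500 / (0.85 * 40 * 338)
= 68.0038 mm
Mn = As * fy * (d - a/2) / 10^6
= 473.5875 kN-m
phi*Mn = 0.9 * 473.5875 = 426.23 kN-m

426.23


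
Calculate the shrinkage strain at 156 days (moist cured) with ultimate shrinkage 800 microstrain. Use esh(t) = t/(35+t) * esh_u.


esh(156) = 156 / (35 + 156) * 800
= 156 / 191 * 800
= 653.4 microstrain

653.4


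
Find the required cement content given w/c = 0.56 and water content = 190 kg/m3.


Cement = water / (w/c)
= 190 / 0.56
= 339.3 kg/m3

339.3


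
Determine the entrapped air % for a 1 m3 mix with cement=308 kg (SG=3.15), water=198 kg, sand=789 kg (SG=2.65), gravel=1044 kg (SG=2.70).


Vol cement = 308 / (3.15 * 1000) = 0.097778 m3
Vol water = 198 / 1000 = 0.198 m3
Vol sand = 789 / (2.65 * 1000) = 0.297736 m3
Vol gravel = 1044 / (2.70 * 1000) = 0.386667 m3
Total solid + water volume = 0.98018 m3
Air = (1 - 0.98018) * 100 = 1.98%

1.98


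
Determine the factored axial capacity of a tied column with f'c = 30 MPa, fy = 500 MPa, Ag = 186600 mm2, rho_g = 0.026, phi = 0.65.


Ast = rho * Ag = 0.026 * 186600 = 4851.6 mm2
phi*Pn = 0.65 * 0.80 * (0.85 * 30 * (186600 - 4851.6) + 500 * 4851.6) / 1000
= 3671.4 kN

3671.4


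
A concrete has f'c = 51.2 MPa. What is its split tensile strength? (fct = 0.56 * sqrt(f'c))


fct = 0.56 * sqrt(51.2)
= 0.56 * 7.155
= 4.007 MPa

4.007


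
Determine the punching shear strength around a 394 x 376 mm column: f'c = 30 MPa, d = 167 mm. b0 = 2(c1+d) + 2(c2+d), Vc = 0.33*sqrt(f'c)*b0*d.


b0 = 2*(394 + 167) + 2*(376 + 167) = 2208 mm
Vc = 0.33 * sqrt(30) * 2208 * 167 / 1000
= 666.48 kN

666.48


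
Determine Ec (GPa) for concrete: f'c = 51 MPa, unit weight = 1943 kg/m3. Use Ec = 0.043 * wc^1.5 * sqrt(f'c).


Ec = 0.043 * 1943^1.5 * sqrt(51) / 1000
= 26.3 GPa

26.3


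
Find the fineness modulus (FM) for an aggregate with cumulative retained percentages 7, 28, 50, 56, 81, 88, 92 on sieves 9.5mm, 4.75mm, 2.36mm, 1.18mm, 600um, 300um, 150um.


FM = sum(cumulative % retained) / 100
= 402 / 100
= 4.02

4.02


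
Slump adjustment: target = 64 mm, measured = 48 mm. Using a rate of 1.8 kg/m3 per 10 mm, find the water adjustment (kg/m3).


Difference = 64 - 48 = 16 mm
Water adjustment = 16 * 1.8 / 10 = 2.9 kg/m3

2.9


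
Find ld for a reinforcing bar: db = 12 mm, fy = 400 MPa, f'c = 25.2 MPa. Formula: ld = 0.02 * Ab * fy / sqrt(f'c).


Ab = pi * 12^2 / 4 = 113.097 mm2
ld = 0.02 * 113.097 * 400 / sqrt(25.2)
= 180.2 mm

180.2


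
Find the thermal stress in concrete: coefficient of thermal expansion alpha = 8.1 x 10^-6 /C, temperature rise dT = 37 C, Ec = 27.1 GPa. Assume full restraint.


sigma = alpha * dT * Ec
= 8.1e-6 * 37 * 27.1 * 1000
= 8.122 MPa

8.122


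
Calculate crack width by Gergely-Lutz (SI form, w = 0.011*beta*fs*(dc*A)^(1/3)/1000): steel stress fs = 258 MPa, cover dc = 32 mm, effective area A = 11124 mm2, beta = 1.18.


w = 0.011 * beta * fs * (dc * A)^(1/3) / 1000
= 0.011 * 1.18 * 258 * (32 * 11124)^(1/3) / 1000
= 0.237 mm

0.237


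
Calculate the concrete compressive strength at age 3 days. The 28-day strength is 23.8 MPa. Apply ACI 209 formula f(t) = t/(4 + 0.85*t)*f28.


f(3) = 3 / (4 + 0.85 * 3) * 23.8
= 3 / 6.55 * 23.8
= 10.9 MPa

10.9


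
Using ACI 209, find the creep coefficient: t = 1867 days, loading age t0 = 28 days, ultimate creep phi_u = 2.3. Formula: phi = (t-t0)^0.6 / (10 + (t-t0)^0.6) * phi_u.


dt = 1867 - 28 = 1839
phi = 1839^0.6 / (10 + 1839^0.6) * 2.3
= 2.072

2.072


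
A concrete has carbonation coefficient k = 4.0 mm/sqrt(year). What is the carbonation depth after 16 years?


depth = k * sqrt(t)
= 4.0 * sqrt(16)
= 16.0 mm

16.0


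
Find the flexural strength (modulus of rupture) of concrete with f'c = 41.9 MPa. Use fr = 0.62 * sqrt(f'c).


fr = 0.62 * sqrt(41.9)
= 4.013 MPa

4.013


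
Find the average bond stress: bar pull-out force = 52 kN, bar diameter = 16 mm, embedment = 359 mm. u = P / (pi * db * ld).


u = P / (pi * db * ld)
= 52 * 1000 / (pi * 16 * 359)
= 2.882 MPa

2.882


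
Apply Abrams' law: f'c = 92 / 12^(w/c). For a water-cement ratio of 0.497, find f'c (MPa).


f'c = 92 / 12^0.497
= 92 / 3.438
= 26.76 MPa

26.76


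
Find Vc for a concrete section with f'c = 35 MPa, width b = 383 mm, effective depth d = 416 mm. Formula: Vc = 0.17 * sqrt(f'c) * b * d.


Vc = 0.17 * sqrt(35) * 383 * 416 / 1000
= 160.24 kN

160.24


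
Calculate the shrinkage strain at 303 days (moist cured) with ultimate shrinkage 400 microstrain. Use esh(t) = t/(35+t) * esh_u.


esh(303) = 303 / (35 + 303) * 400
= 303 / 338 * 400
= 358.6 microstrain

358.6


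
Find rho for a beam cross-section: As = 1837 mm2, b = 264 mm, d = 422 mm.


rho = As / (b * d)
= 1837 / (264 * 422)
= 0.0165

0.0165


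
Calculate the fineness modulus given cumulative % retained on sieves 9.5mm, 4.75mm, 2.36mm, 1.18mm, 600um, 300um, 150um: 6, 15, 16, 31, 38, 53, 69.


FM = sum(cumulative % retained) / 100
= 228 / 100
= 2.28

2.28


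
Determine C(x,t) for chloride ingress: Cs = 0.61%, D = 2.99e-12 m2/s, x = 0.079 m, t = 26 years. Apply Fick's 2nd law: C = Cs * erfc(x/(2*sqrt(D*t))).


t_seconds = 26 * 365.25 * 24 * 3600 = 820497600.0 s
arg = 0.079 / (2 * sqrt(2.99e-12 * 820497600.0))
= 0.7975
erfc(0.7975) = 0.2594
C = 0.61 * 0.2594 = 0.1582%

0.1582


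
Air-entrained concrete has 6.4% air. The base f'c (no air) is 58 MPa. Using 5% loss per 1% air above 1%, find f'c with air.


Strength loss = (6.4 - 1) * 5 = 27.0%
f'c = 58 * (1 - 27.0/100)
= 42.34 MPa

42.34


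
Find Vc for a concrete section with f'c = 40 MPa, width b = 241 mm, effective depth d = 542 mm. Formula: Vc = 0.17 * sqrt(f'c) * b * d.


Vc = 0.17 * sqrt(40) * 241 * 542 / 1000
= 140.44 kN

140.44


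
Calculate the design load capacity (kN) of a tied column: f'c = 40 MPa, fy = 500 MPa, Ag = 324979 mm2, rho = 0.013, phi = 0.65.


Ast = rho * Ag = 0.013 * 324979 = 4224.727 mm2
phi*Pn = 0.65 * 0.80 * (0.85 * 40 * (324979 - 4224.727) + 500 * 4224.727) / 1000
= 6769.36 kN

6769.36


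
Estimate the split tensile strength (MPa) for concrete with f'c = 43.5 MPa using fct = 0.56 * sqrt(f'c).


fct = 0.56 * sqrt(43.5)
= 0.56 * 6.595
= 3.693 MPa

3.693


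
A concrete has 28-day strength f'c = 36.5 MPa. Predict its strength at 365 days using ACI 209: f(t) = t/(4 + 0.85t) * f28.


f(365) = 365 / (4 + 0.85 * 365) * 36.5
= 365 / 314.25 * 36.5
= 42.39 MPa

42.39


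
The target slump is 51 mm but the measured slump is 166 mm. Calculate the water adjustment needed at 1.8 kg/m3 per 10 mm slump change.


Difference = 51 - 166 = -115 mm
Water adjustment = -115 * 1.8 / 10 = -20.7 kg/m3

-20.7


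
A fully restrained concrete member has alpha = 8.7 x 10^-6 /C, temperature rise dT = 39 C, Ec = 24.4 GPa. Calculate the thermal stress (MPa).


sigma = alpha * dT * Ec
= 8.7e-6 * 39 * 24.4 * 1000
= 8.279 MPa

8.279


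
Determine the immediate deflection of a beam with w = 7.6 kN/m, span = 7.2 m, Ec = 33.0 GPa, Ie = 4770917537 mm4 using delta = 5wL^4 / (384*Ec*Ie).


Convert: L = 7.2 m = 7200 mm, Ec = 33.0 GPa = 33000 MPa
delta = 5 * 7.6 * 7200^4 / (384 * 33000 * 4770917537)
= 1.69 mm

1.69


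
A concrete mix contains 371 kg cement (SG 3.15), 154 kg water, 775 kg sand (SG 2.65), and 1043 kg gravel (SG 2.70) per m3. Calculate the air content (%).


Vol cement = 371 / (3.15 * 1000) = 0.117778 m3
Vol water = 154 / 1000 = 0.154 m3
Vol sand = 775 / (2.65 * 1000) = 0.292453 m3
Vol gravel = 1043 / (2.70 * 1000) = 0.386296 m3
Total solid + water volume = 0.950527 m3
Air = (1 - 0.950527) * 100 = 4.95%

4.95


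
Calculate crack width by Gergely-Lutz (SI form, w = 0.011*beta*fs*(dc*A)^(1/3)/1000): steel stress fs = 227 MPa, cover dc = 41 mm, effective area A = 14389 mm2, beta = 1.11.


w = 0.011 * beta * fs * (dc * A)^(1/3) / 1000
= 0.011 * 1.11 * 227 * (41 * 14389)^(1/3) / 1000
= 0.232 mm

0.232


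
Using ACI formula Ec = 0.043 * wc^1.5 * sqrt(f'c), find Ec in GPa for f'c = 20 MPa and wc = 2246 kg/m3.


Ec = 0.043 * 2246^1.5 * sqrt(20) / 1000
= 20.47 GPa

20.47


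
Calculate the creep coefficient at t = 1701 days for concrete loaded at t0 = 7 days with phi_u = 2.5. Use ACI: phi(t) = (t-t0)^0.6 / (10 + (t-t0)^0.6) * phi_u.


dt = 1701 - 7 = 1694
phi = 1694^0.6 / (10 + 1694^0.6) * 2.5
= 2.241

2.241


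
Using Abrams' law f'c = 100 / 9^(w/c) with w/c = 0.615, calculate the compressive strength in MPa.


f'c = 100 / 9^0.615
= 100 / 3.862
= 25.89 MPa

25.89


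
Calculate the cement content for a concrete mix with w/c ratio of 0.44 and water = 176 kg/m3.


Cement = water / (w/c)
= 176 / 0.44
= 400.0 kg/m3

400.0


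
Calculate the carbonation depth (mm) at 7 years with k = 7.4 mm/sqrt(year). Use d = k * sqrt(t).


depth = k * sqrt(t)
= 7.4 * sqrt(7)
= 19.58 mm

19.58


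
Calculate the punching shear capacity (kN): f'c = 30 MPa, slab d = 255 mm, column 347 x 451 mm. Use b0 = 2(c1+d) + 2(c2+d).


b0 = 2*(347 + 255) + 2*(451 + 255) = 2616 mm
Vc = 0.33 * sqrt(30) * 2616 * 255 / 1000
= 1205.74 kN

1205.74


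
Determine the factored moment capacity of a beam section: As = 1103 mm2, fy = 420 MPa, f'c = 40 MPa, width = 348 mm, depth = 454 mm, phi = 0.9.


a = As * fy / (0.85 * f'c * b)
= 1103 * 420 / (0.85 * 40 * 348)
= 39.1531 mm
Mn = As * fy * (d - a/2) / 10^6
= 201.251 kN-m
phi*Mn = 0.9 * 201.251 = 181.13 kN-m

181.13


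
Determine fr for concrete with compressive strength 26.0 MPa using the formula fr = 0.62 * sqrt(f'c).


fr = 0.62 * sqrt(26.0)
= 3.161 MPa

3.161


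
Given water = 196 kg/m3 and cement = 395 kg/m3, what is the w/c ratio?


w/c = water / cement
w/c = 196 / 395 = 0.496

0.496


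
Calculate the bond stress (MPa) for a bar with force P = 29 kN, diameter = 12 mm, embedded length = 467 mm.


u = P / (pi * db * ld)
= 29 * 1000 / (pi * 12 * 467)
= 1.647 MPa

1.647


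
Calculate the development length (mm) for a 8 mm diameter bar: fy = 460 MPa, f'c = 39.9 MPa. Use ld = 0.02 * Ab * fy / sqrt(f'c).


Ab = pi * 8^2 / 4 = 50.265 mm2
ld = 0.02 * 50.265 * 460 / sqrt(39.9)
= 73.2 mm

73.2


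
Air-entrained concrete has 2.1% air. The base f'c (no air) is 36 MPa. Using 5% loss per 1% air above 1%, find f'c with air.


Strength loss = (2.1 - 1) * 5 = 5.5%
f'c = 36 * (1 - 5.5/100)
= 34.02 MPa

34.02


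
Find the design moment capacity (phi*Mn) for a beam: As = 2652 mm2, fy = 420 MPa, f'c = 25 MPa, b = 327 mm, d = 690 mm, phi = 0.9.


a = As * fy / (0.85 * f'c * b)
= 2652 * 420 / (0.85 * 25 * 327)
= 160.2936 mm
Mn = As * fy * (d - a/2) / 10^6
= 679.2789 kN-m
phi*Mn = 0.9 * 679.2789 = 611.35 kN-m

611.35


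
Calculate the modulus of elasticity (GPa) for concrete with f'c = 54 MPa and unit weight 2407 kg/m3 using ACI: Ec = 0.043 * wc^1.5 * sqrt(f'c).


Ec = 0.043 * 2407^1.5 * sqrt(54) / 1000
= 37.31 GPa

37.31


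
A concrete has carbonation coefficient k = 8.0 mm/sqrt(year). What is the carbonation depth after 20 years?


depth = k * sqrt(t)
= 8.0 * sqrt(20)
= 35.78 mm

35.78


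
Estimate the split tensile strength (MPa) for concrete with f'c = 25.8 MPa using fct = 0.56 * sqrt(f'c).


fct = 0.56 * sqrt(25.8)
= 0.56 * 5.079
= 2.844 MPa

2.844


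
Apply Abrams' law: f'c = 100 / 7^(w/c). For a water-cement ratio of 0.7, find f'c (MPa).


f'c = 100 / 7^0.7
= 100 / 3.905
= 25.61 MPa

25.61


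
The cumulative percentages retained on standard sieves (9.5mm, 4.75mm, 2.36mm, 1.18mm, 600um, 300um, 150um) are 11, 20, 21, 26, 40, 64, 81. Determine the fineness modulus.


FM = sum(cumulative % retained) / 100
= 263 / 100
= 2.63

2.63


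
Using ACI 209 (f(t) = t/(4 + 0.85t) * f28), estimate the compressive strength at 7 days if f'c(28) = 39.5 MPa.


f(7) = 7 / (4 + 0.85 * 7) * 39.5
= 7 / 9.95 * 39.5
= 27.79 MPa

27.79


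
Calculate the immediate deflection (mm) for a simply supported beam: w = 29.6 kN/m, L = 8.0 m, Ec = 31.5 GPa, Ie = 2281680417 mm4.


Convert: L = 8.0 m = 8000 mm, Ec = 31.5 GPa = 31500 MPa
delta = 5 * 29.6 * 8000^4 / (384 * 31500 * 2281680417)
= 21.96 mm

21.96


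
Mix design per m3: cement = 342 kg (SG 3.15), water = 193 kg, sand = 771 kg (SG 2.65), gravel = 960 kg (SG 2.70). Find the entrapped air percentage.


Vol cement = 342 / (3.15 * 1000) = 0.108571 m3
Vol water = 193 / 1000 = 0.193 m3
Vol sand = 771 / (2.65 * 1000) = 0.290943 m3
Vol gravel = 960 / (2.70 * 1000) = 0.355556 m3
Total solid + water volume = 0.94807 m3
Air = (1 - 0.94807) * 100 = 5.19%

5.19


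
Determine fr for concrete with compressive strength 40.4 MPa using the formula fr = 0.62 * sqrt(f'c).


fr = 0.62 * sqrt(40.4)
= 3.941 MPa

3.941


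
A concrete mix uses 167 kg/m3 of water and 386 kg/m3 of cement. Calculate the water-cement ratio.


w/c = water / cement
w/c = 167 / 386 = 0.433

0.433


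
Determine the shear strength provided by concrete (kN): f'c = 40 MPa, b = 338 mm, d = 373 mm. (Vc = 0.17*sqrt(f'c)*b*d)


Vc = 0.17 * sqrt(40) * 338 * 373 / 1000
= 135.55 kN

135.55


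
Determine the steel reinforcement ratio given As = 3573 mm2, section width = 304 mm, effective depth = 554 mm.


rho = As / (b * d)
= 3573 / (304 * 554)
= 0.0212

0.0212


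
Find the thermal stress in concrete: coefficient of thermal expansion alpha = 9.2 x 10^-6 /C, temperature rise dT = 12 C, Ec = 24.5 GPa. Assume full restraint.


sigma = alpha * dT * Ec
= 9.2e-6 * 12 * 24.5 * 1000
= 2.705 MPa

2.705


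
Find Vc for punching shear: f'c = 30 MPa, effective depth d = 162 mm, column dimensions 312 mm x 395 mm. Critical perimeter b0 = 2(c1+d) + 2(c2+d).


b0 = 2*(312 + 162) + 2*(395 + 162) = 2062 mm
Vc = 0.33 * sqrt(30) * 2062 * 162 / 1000
= 603.78 kN

603.78


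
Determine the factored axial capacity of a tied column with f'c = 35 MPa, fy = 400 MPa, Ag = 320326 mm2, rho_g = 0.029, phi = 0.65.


Ast = rho * Ag = 0.029 * 320326 = 9289.454 mm2
phi*Pn = 0.65 * 0.80 * (0.85 * 35 * (320326 - 9289.454) + 400 * 9289.454) / 1000
= 6743.94 kN

6743.94


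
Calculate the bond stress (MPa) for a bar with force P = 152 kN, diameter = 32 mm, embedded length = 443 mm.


u = P / (pi * db * ld)
= 152 * 1000 / (pi * 32 * 443)
= 3.413 MPa

3.413


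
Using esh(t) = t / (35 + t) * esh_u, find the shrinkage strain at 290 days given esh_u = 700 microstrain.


esh(290) = 290 / (35 + 290) * 700
= 290 / 325 * 700
= 624.6 microstrain

624.6


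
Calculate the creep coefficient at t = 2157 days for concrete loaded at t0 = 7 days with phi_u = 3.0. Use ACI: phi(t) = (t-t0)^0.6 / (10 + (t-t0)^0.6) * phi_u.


dt = 2157 - 7 = 2150
phi = 2150^0.6 / (10 + 2150^0.6) * 3.0
= 2.727

2.727


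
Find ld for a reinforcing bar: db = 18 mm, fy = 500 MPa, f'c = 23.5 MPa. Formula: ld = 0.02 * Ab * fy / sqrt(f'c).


Ab = pi * 18^2 / 4 = 254.469 mm2
ld = 0.02 * 254.469 * 500 / sqrt(23.5)
= 524.9 mm

524.9


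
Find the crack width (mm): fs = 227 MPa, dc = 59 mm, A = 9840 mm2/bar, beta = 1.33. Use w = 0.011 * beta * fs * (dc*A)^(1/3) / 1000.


w = 0.011 * beta * fs * (dc * A)^(1/3) / 1000
= 0.011 * 1.33 * 227 * (59 * 9840)^(1/3) / 1000
= 0.277 mm

0.277


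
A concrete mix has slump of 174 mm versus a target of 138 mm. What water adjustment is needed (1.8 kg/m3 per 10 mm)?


Difference = 138 - 174 = -36 mm
Water adjustment = -36 * 1.8 / 10 = -6.5 kg/m3

-6.5


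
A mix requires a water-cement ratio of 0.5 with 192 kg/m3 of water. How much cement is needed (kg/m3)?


Cement = water / (w/c)
= 192 / 0.5
= 384.0 kg/m3

384.0


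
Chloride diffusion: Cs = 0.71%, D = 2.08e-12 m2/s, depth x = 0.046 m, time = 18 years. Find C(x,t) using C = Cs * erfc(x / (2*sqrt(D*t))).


t_seconds = 18 * 365.25 * 24 * 3600 = 568036800.0 s
arg = 0.046 / (2 * sqrt(2.08e-12 * 568036800.0))
= 0.6691
erfc(0.6691) = 0.344
C = 0.71 * 0.344 = 0.2442%

0.2442


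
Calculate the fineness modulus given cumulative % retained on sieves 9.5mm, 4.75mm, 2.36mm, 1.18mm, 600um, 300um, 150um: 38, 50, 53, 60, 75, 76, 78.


FM = sum(cumulative % retained) / 100
= 430 / 100
= 4.3

4.3


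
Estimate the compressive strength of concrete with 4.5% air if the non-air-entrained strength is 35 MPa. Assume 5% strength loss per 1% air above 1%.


Strength loss = (4.5 - 1) * 5 = 17.5%
f'c = 35 * (1 - 17.5/100)
= 28.88 MPa

28.88


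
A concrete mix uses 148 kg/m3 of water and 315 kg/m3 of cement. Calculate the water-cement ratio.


w/c = water / cement
w/c = 148 / 315 = 0.47

0.47


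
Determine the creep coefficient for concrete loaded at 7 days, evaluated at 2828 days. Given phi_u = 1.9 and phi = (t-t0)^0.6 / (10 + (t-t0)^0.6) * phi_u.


dt = 2828 - 7 = 2821
phi = 2821^0.6 / (10 + 2821^0.6) * 1.9
= 1.751

1.751


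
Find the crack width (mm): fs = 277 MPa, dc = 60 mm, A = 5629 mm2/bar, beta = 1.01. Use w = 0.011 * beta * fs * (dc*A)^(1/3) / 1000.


w = 0.011 * beta * fs * (dc * A)^(1/3) / 1000
= 0.011 * 1.01 * 277 * (60 * 5629)^(1/3) / 1000
= 0.214 mm

0.214


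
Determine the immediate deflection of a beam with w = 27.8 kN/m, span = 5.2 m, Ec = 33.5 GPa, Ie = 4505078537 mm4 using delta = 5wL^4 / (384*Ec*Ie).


Convert: L = 5.2 m = 5200 mm, Ec = 33.5 GPa = 33500 MPa
delta = 5 * 27.8 * 5200^4 / (384 * 33500 * 4505078537)
= 1.75 mm

1.75


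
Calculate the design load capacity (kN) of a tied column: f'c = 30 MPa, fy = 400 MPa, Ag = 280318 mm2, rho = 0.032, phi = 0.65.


Ast = rho * Ag = 0.032 * 280318 = 8970.176 mm2
phi*Pn = 0.65 * 0.80 * (0.85 * 30 * (280318 - 8970.176) + 400 * 8970.176) / 1000
= 5463.87 kN

5463.87


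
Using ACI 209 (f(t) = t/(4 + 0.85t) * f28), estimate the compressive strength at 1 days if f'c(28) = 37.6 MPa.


f(1) = 1 / (4 + 0.85 * 1) * 37.6
= 1 / 4.85 * 37.6
= 7.75 MPa

7.75


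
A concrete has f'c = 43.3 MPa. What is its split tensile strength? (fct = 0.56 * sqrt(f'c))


fct = 0.56 * sqrt(43.3)
= 0.56 * 6.58
= 3.685 MPa

3.685


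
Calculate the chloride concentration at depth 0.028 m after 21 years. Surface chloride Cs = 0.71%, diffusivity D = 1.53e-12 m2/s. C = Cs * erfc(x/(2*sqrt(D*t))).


t_seconds = 21 * 365.25 * 24 * 3600 = 662709600.0 s
arg = 0.028 / (2 * sqrt(1.53e-12 * 662709600.0))
= 0.4397
erfc(0.4397) = 0.5341
C = 0.71 * 0.5341 = 0.3792%

0.3792


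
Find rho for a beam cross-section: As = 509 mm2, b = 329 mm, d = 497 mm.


rho = As / (b * d)
= 509 / (329 * 497)
= 0.0031

0.0031


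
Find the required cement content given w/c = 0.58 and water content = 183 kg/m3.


Cement = water / (w/c)
= 183 / 0.58
= 315.5 kg/m3

315.5


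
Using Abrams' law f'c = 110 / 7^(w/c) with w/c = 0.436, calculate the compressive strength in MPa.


f'c = 110 / 7^0.436
= 110 / 2.336
= 47.09 MPa

47.09


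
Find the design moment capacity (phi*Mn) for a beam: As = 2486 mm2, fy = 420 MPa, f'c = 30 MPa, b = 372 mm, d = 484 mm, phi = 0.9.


a = As * fy / (0.85 * f'c * b)
= 2486 * 420 / (0.85 * 30 * 372)
= 110.0696 mm
Mn = As * fy * (d - a/2) / 10^6
= 447.8912 kN-m
phi*Mn = 0.9 * 447.8912 = 403.1 kN-m

403.1


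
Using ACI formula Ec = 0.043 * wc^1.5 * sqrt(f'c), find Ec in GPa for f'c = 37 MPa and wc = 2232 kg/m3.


Ec = 0.043 * 2232^1.5 * sqrt(37) / 1000
= 27.58 GPa

27.58


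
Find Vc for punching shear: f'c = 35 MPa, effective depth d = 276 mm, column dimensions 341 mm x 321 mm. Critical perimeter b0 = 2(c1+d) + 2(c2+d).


b0 = 2*(341 + 276) + 2*(321 + 276) = 2428 mm
Vc = 0.33 * sqrt(35) * 2428 * 276 / 1000
= 1308.3 kN

1308.3


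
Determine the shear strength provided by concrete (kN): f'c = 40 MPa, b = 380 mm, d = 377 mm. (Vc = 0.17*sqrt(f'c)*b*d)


Vc = 0.17 * sqrt(40) * 380 * 377 / 1000
= 154.03 kN

154.03


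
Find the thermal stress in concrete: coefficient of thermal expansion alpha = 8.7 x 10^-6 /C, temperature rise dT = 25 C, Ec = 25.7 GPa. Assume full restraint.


sigma = alpha * dT * Ec
= 8.7e-6 * 25 * 25.7 * 1000
= 5.59 MPa

5.59


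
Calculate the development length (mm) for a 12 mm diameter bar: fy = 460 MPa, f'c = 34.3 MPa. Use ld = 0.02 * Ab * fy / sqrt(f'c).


Ab = pi * 12^2 / 4 = 113.097 mm2
ld = 0.02 * 113.097 * 460 / sqrt(34.3)
= 177.7 mm

177.7


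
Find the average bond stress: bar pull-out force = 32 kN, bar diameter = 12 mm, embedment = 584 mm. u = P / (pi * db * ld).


u = P / (pi * db * ld)
= 32 * 1000 / (pi * 12 * 584)
= 1.453 MPa

1.453


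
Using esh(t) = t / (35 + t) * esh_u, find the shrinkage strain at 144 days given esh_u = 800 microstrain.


esh(144) = 144 / (35 + 144) * 800
= 144 / 179 * 800
= 643.6 microstrain

643.6


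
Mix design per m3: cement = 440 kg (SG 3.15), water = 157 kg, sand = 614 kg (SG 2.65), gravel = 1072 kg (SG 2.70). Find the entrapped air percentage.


Vol cement = 440 / (3.15 * 1000) = 0.139683 m3
Vol water = 157 / 1000 = 0.157 m3
Vol sand = 614 / (2.65 * 1000) = 0.231698 m3
Vol gravel = 1072 / (2.70 * 1000) = 0.397037 m3
Total solid + water volume = 0.925418 m3
Air = (1 - 0.925418) * 100 = 7.46%

7.46


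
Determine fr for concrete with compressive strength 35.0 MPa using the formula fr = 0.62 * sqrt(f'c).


fr = 0.62 * sqrt(35.0)
= 3.668 MPa

3.668


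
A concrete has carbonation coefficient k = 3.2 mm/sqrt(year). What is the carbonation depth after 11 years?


depth = k * sqrt(t)
= 3.2 * sqrt(11)
= 10.61 mm

10.61


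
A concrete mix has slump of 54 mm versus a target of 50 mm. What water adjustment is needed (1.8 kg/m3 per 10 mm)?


Difference = 50 - 54 = -4 mm
Water adjustment = -4 * 1.8 / 10 = -0.7 kg/m3

-0.7


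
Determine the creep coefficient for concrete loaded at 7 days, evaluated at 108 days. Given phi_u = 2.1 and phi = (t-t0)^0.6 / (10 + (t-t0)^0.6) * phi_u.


dt = 108 - 7 = 101
phi = 101^0.6 / (10 + 101^0.6) * 2.1
= 1.291

1.291


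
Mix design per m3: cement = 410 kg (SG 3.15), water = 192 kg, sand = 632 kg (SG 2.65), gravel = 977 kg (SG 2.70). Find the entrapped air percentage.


Vol cement = 410 / (3.15 * 1000) = 0.130159 m3
Vol water = 192 / 1000 = 0.192 m3
Vol sand = 632 / (2.65 * 1000) = 0.238491 m3
Vol gravel = 977 / (2.70 * 1000) = 0.361852 m3
Total solid + water volume = 0.922501 m3
Air = (1 - 0.922501) * 100 = 7.75%

7.75


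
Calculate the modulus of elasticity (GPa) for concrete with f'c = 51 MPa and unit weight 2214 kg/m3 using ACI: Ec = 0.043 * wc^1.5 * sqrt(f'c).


Ec = 0.043 * 2214^1.5 * sqrt(51) / 1000
= 31.99 GPa

31.99


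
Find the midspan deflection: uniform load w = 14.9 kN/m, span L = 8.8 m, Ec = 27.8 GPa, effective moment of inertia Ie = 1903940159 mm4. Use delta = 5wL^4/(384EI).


Convert: L = 8.8 m = 8800 mm, Ec = 27.8 GPa = 27800 MPa
delta = 5 * 14.9 * 8800^4 / (384 * 27800 * 1903940159)
= 21.98 mm

21.98


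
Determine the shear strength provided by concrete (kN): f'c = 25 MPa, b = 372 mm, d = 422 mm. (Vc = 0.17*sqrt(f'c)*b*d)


Vc = 0.17 * sqrt(25) * 372 * 422 / 1000
= 133.44 kN

133.44


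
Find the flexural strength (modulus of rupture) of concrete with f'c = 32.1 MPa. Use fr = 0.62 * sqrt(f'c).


fr = 0.62 * sqrt(32.1)
= 3.513 MPa

3.513


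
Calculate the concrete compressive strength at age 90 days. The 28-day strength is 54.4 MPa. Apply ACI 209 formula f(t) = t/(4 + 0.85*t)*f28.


f(90) = 90 / (4 + 0.85 * 90) * 54.4
= 90 / 80.5 * 54.4
= 60.82 MPa

60.82


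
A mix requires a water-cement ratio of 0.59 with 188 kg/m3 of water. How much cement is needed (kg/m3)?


Cement = water / (w/c)
= 188 / 0.59
= 318.6 kg/m3

318.6


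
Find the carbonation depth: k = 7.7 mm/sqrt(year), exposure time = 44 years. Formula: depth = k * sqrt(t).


depth = k * sqrt(t)
= 7.7 * sqrt(44)
= 51.08 mm

51.08


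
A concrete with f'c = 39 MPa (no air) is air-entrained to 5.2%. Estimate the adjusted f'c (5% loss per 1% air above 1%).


Strength loss = (5.2 - 1) * 5 = 21.0%
f'c = 39 * (1 - 21.0/100)
= 30.81 MPa

30.81


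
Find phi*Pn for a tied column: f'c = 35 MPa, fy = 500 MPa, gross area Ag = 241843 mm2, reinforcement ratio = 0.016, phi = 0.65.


Ast = rho * Ag = 0.016 * 241843 = 3869.488 mm2
phi*Pn = 0.65 * 0.80 * (0.85 * 35 * (241843 - 3869.488) + 500 * 3869.488) / 1000
= 4687.52 kN

4687.52


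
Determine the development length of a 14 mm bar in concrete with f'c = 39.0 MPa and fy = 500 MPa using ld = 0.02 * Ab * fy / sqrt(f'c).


Ab = pi * 14^2 / 4 = 153.938 mm2
ld = 0.02 * 153.938 * 500 / sqrt(39.0)
= 246.5 mm

246.5


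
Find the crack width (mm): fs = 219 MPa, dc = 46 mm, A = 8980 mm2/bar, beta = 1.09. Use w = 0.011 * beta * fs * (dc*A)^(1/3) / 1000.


w = 0.011 * beta * fs * (dc * A)^(1/3) / 1000
= 0.011 * 1.09 * 219 * (46 * 8980)^(1/3) / 1000
= 0.196 mm

0.196


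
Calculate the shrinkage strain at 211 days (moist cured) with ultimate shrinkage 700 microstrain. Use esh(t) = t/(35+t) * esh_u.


esh(211) = 211 / (35 + 211) * 700
= 211 / 246 * 700
= 600.4 microstrain

600.4


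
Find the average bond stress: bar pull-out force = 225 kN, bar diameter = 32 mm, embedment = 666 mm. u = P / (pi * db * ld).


u = P / (pi * db * ld)
= 225 * 1000 / (pi * 32 * 666)
= 3.361 MPa

3.361


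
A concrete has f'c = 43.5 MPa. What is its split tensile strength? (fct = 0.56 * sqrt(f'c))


fct = 0.56 * sqrt(43.5)
= 0.56 * 6.595
= 3.693 MPa

3.693


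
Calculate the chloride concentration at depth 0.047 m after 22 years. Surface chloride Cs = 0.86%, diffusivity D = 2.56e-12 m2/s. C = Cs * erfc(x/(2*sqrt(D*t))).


t_seconds = 22 * 365.25 * 24 * 3600 = 694267200.0 s
arg = 0.047 / (2 * sqrt(2.56e-12 * 694267200.0))
= 0.5574
erfc(0.5574) = 0.4305
C = 0.86 * 0.4305 = 0.3702%

0.3702


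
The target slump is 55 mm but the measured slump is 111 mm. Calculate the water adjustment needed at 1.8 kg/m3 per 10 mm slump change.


Difference = 55 - 111 = -56 mm
Water adjustment = -56 * 1.8 / 10 = -10.1 kg/m3

-10.1


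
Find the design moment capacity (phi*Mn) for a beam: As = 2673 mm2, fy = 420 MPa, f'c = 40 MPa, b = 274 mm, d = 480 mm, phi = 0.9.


a = As * fy / (0.85 * f'c * b)
= 2673 * 420 / (0.85 * 40 * 274)
= 120.5088 mm
Mn = As * fy * (d - a/2) / 10^6
= 471.2316 kN-m
phi*Mn = 0.9 * 471.2316 = 424.11 kN-m

424.11


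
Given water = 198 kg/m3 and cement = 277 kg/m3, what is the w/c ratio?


w/c = water / cement
w/c = 198 / 277 = 0.715

0.715


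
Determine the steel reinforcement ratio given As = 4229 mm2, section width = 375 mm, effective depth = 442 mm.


rho = As / (b * d)
= 4229 / (375 * 442)
= 0.0255

0.0255
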